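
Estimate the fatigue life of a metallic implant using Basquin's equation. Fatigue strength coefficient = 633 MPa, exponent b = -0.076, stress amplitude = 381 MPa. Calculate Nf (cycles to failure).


sigma_a = sigma_f' * (2Nf)^b
2Nf = (sigma_a/sigma_f')^(1/b)
2Nf = (381/633)^(1/-0.076)
2Nf = 796.22531
Nf = 398.1


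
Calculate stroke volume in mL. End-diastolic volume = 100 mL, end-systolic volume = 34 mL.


SV = EDV - ESV
SV = 100 - 34
SV = 66 mL


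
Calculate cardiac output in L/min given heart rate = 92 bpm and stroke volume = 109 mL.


CO = HR * SV
CO = 92 * 109 / 1000
CO = 10.03 L/min


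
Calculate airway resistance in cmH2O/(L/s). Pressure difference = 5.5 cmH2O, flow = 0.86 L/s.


R = dP / flow
R = 5.5 / 0.86
R = 6.395 cmH2O/(L/s)


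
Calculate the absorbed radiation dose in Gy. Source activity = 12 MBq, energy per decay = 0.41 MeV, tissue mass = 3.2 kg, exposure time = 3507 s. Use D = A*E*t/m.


A = 12 MBq = 1.2000e+07 Bq
E = 0.41 MeV = 6.5682e-14 J
D = A*E*t/m = 1.2000e+07*6.5682e-14*3507/3.2
D = 8.6380e-04 Gy


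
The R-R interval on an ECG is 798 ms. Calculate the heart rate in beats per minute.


HR = 60 / RR_interval(s)
RR = 798 ms = 0.798 s
HR = 60 / 0.798 = 75.19 bpm


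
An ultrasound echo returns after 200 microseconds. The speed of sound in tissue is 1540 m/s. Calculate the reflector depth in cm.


depth = c * t / 2
t = 200 us = 2.0000e-04 s
depth = 1540 * 2.0000e-04 / 2
depth = 0.154 m = 15.4 cm


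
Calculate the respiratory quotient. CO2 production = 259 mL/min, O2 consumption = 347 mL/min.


RQ = VCO2 / VO2
RQ = 259 / 347
RQ = 0.7464


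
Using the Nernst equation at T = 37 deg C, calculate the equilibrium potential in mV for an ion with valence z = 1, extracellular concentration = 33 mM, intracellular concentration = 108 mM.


E = (RT/(zF)) * ln(C_out/C_in)
T = 37 + 273.15 = 310.15 K
E = (8.314 * 310.15 / (1 * 96485)) * ln(33/108)
E = -31.69 mV


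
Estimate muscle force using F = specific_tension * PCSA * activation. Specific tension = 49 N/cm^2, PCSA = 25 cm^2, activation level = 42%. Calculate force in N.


F = sigma * PCSA * activation
F = 49 * 25 * 0.42
F = 514.5 N


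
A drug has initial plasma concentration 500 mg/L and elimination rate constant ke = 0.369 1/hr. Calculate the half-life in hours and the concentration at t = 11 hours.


t_half = ln(2) / ke = 0.693147 / 0.369 = 1.878 hr
C(t) = C0 * exp(-ke*t) = 500 * exp(-0.369*11)
C(11) = 8.633 mg/L


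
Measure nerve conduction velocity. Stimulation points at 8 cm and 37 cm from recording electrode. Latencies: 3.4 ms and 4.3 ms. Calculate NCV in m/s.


Distance = (37 - 8) / 100 = 0.29 m
dt = (4.3 - 3.4) / 1000 = 9.0000e-04 s
NCV = dist / dt = 322.2 m/s


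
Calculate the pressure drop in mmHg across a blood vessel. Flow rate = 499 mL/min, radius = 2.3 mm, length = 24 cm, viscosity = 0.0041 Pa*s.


dP = 8*mu*L*Q / (pi*r^4)
Q = 499 mL/min = 8.31667e-06 m^3/s
dP = 744.686 Pa = 744.686 / 133.322 mmHg = 5.586 mmHg


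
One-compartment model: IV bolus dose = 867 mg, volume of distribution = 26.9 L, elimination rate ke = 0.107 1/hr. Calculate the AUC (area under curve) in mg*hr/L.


C0 = Dose/Vd = 867/26.9 = 32.2305 mg/L
AUC = C0/ke = 32.2305/0.107
AUC = 301.2 mg*hr/L


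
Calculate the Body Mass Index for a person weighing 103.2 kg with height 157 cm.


BMI = weight / height^2
height = 157 cm = 1.57 m
BMI = 103.2 / 1.57^2
BMI = 41.87 kg/m^2


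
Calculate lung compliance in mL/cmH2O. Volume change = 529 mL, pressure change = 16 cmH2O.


C = dV / dP
C = 529 / 16
C = 33.06 mL/cmH2O


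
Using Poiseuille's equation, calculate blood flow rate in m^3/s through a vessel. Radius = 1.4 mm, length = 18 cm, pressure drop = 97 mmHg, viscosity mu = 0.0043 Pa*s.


Q = pi*r^4*dP / (8*mu*L)
r = 0.0014 m, L = 0.18 m
dP = 97 mmHg = 12932.234 Pa
Q = 2.5206e-05 m^3/s


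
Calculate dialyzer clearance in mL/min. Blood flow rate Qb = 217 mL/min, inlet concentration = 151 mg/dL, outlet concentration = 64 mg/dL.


K = Qb * (Cb_in - Cb_out) / Cb_in
K = 217 * (151 - 64) / 151
K = 125 mL/min


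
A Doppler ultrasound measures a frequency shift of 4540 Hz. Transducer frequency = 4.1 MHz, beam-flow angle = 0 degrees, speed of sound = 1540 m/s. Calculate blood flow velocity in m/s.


v = fd * c / (2 * f0 * cos(theta))
v = 4540 * 1540 / (2 * 4.1000e+06 * cos(0))
v = 0.8526 m/s


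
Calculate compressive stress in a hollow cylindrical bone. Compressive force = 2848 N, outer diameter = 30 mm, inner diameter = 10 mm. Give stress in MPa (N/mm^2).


A = pi*(r_o^2 - r_i^2)
r_o = 15 mm, r_i = 5 mm
A = 628.319 mm^2
sigma = F/A = 2848 / 628.319
sigma = 4.533 MPa


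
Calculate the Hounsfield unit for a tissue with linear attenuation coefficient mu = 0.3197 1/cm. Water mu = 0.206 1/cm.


HU = ((mu_tissue - mu_water) / mu_water) * 1000
HU = ((0.3197 - 0.206) / 0.206) * 1000
HU = 551.9


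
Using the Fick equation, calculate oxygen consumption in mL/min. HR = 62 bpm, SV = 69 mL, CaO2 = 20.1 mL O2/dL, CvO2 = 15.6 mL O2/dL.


CO = HR*SV = 62*69/1000 = 4.278 L/min
a-v O2 diff = 20.1 - 15.6 = 4.5 mL/dL
VO2 = CO * (CaO2-CvO2) * 10 dL/L
VO2 = 4.278 * 4.5 * 10
VO2 = 192.5 mL/min


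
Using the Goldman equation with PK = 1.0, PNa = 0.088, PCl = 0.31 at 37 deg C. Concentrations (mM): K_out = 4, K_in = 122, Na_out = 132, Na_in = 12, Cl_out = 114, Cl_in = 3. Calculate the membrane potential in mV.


Vm = (RT/F)*ln((PK*Ko + PNa*Nao + PCl*Cli)/(PK*Ki + PNa*Nai + PCl*Clo))
Numer = 16.546, Denom = 158.396
Vm = -60.37 mV


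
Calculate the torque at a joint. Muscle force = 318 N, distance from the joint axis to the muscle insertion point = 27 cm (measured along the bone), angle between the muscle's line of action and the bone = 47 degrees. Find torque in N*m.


Torque = F * d * sin(theta)   (moment arm = d*sin(theta))
d = 27 cm = 0.27 m
Torque = 318 * 0.27 * sin(47)
Torque = 62.79 N*m


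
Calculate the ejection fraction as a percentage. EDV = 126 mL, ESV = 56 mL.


SV = EDV - ESV = 126 - 56 = 70 mL
EF = SV/EDV * 100 = 70/126 * 100
EF = 55.56%


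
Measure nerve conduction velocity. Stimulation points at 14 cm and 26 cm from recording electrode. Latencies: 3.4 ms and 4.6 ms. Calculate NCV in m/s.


Distance = (26 - 14) / 100 = 0.12 m
dt = (4.6 - 3.4) / 1000 = 0.0012 s
NCV = dist / dt = 100 m/s


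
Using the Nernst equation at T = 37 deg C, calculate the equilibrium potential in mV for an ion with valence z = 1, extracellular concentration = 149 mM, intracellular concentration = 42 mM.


E = (RT/(zF)) * ln(C_out/C_in)
T = 37 + 273.15 = 310.15 K
E = (8.314 * 310.15 / (1 * 96485)) * ln(149/42)
E = 33.84 mV


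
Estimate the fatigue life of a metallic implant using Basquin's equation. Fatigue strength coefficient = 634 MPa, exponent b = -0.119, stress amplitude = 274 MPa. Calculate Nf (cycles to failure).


sigma_a = sigma_f' * (2Nf)^b
2Nf = (sigma_a/sigma_f')^(1/b)
2Nf = (274/634)^(1/-0.119)
2Nf = 1152.5764
Nf = 576.3


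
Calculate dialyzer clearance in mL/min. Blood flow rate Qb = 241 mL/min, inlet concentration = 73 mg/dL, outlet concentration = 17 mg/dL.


K = Qb * (Cb_in - Cb_out) / Cb_in
K = 241 * (73 - 17) / 73
K = 184.9 mL/min


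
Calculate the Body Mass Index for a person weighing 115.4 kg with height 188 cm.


BMI = weight / height^2
height = 188 cm = 1.88 m
BMI = 115.4 / 1.88^2
BMI = 32.65 kg/m^2


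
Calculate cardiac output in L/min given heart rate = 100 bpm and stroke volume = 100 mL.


CO = HR * SV
CO = 100 * 100 / 1000
CO = 10 L/min


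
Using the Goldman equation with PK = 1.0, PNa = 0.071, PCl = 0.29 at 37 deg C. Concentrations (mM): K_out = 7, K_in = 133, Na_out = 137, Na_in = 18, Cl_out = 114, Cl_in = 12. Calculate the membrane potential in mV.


Vm = (RT/F)*ln((PK*Ko + PNa*Nao + PCl*Cli)/(PK*Ki + PNa*Nai + PCl*Clo))
Numer = 20.207, Denom = 167.338
Vm = -56.5 mV


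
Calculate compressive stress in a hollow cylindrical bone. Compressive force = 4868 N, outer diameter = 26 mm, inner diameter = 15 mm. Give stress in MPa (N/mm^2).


A = pi*(r_o^2 - r_i^2)
r_o = 13 mm, r_i = 7.5 mm
A = 354.215 mm^2
sigma = F/A = 4868 / 354.215
sigma = 13.74 MPa


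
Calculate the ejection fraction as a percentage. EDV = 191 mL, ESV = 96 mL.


SV = EDV - ESV = 191 - 96 = 95 mL
EF = SV/EDV * 100 = 95/191 * 100
EF = 49.74%


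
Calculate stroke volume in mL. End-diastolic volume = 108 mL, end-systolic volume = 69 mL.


SV = EDV - ESV
SV = 108 - 69
SV = 39 mL


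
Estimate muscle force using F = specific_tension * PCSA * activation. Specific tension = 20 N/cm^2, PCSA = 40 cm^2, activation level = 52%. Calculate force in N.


F = sigma * PCSA * activation
F = 20 * 40 * 0.52
F = 416 N


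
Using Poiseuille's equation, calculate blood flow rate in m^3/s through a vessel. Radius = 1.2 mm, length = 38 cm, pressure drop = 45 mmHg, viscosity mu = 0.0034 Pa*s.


Q = pi*r^4*dP / (8*mu*L)
r = 0.0012 m, L = 0.38 m
dP = 45 mmHg = 5999.49 Pa
Q = 3.7813e-06 m^3/s


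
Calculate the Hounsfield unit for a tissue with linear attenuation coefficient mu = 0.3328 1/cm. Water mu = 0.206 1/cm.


HU = ((mu_tissue - mu_water) / mu_water) * 1000
HU = ((0.3328 - 0.206) / 0.206) * 1000
HU = 615.5


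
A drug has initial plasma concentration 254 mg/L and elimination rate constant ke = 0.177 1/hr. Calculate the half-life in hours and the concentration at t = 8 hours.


t_half = ln(2) / ke = 0.693147 / 0.177 = 3.916 hr
C(t) = C0 * exp(-ke*t) = 254 * exp(-0.177*8)
C(8) = 61.64 mg/L


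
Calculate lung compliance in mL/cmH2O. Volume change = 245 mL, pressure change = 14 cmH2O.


C = dV / dP
C = 245 / 14
C = 17.5 mL/cmH2O


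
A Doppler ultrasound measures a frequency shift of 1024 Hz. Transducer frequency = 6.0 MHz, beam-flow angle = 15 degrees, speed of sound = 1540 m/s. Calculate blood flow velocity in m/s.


v = fd * c / (2 * f0 * cos(theta))
v = 1024 * 1540 / (2 * 6.0000e+06 * cos(15))
v = 0.136 m/s


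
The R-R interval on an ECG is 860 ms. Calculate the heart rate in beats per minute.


HR = 60 / RR_interval(s)
RR = 860 ms = 0.86 s
HR = 60 / 0.86 = 69.77 bpm


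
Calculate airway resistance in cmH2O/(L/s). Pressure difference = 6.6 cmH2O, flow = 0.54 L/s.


R = dP / flow
R = 6.6 / 0.54
R = 12.22 cmH2O/(L/s)


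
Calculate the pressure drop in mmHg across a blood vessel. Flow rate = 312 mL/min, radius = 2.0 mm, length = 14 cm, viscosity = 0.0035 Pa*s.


dP = 8*mu*L*Q / (pi*r^4)
Q = 312 mL/min = 5.2e-06 m^3/s
dP = 405.527 Pa = 405.527 / 133.322 mmHg = 3.042 mmHg


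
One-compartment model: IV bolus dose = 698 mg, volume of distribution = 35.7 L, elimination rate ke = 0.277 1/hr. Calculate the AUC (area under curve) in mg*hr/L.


C0 = Dose/Vd = 698/35.7 = 19.5518 mg/L
AUC = C0/ke = 19.5518/0.277
AUC = 70.58 mg*hr/L


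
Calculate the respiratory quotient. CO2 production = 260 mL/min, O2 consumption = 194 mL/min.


RQ = VCO2 / VO2
RQ = 260 / 194
RQ = 1.34


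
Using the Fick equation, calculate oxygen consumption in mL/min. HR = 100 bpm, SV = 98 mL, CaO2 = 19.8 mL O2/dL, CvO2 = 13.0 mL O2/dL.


CO = HR*SV = 100*98/1000 = 9.8 L/min
a-v O2 diff = 19.8 - 13.0 = 6.8 mL/dL
VO2 = CO * (CaO2-CvO2) * 10 dL/L
VO2 = 9.8 * 6.8 * 10
VO2 = 666.4 mL/min


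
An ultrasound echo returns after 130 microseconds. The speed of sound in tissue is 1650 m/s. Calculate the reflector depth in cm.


depth = c * t / 2
t = 130 us = 1.3000e-04 s
depth = 1650 * 1.3000e-04 / 2
depth = 0.10725 m = 10.725 cm


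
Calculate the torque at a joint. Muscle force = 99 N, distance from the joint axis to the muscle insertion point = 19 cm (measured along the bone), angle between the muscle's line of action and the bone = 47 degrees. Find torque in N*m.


Torque = F * d * sin(theta)   (moment arm = d*sin(theta))
d = 19 cm = 0.19 m
Torque = 99 * 0.19 * sin(47)
Torque = 13.76 N*m


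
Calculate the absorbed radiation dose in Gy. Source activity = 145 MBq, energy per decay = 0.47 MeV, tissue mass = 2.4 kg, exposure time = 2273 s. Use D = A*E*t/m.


A = 145 MBq = 1.4500e+08 Bq
E = 0.47 MeV = 7.5294e-14 J
D = A*E*t/m = 1.4500e+08*7.5294e-14*2273/2.4
D = 0.01034 Gy


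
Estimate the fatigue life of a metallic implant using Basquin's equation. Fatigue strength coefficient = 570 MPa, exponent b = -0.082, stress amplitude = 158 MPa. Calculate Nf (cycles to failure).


sigma_a = sigma_f' * (2Nf)^b
2Nf = (sigma_a/sigma_f')^(1/b)
2Nf = (158/570)^(1/-0.082)
2Nf = 6242213.8
Nf = 3.1211e+06


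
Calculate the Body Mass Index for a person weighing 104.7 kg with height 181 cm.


BMI = weight / height^2
height = 181 cm = 1.81 m
BMI = 104.7 / 1.81^2
BMI = 31.96 kg/m^2


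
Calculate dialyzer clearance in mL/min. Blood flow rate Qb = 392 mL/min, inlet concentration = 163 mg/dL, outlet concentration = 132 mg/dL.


K = Qb * (Cb_in - Cb_out) / Cb_in
K = 392 * (163 - 132) / 163
K = 74.55 mL/min


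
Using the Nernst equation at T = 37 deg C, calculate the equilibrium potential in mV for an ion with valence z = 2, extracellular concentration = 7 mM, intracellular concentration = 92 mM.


E = (RT/(zF)) * ln(C_out/C_in)
T = 37 + 273.15 = 310.15 K
E = (8.314 * 310.15 / (2 * 96485)) * ln(7/92)
E = -34.42 mV


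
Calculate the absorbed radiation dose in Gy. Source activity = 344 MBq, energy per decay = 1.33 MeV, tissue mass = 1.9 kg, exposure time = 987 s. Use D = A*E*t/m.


A = 344 MBq = 3.4400e+08 Bq
E = 1.33 MeV = 2.13066e-13 J
D = A*E*t/m = 3.4400e+08*2.13066e-13*987/1.9
D = 0.03807 Gy


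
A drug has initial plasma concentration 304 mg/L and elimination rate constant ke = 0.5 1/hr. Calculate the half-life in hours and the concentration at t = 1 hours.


t_half = ln(2) / ke = 0.693147 / 0.5 = 1.386 hr
C(t) = C0 * exp(-ke*t) = 304 * exp(-0.5*1)
C(1) = 184.4 mg/L


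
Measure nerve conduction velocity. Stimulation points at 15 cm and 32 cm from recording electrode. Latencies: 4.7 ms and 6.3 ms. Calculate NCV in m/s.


Distance = (32 - 15) / 100 = 0.17 m
dt = (6.3 - 4.7) / 1000 = 0.0016 s
NCV = dist / dt = 106.3 m/s


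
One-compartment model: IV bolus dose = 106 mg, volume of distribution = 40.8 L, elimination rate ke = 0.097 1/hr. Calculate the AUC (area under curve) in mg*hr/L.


C0 = Dose/Vd = 106/40.8 = 2.59804 mg/L
AUC = C0/ke = 2.59804/0.097
AUC = 26.78 mg*hr/L


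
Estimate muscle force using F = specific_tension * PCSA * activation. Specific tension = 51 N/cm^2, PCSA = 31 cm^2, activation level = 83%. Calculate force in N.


F = sigma * PCSA * activation
F = 51 * 31 * 0.83
F = 1312 N


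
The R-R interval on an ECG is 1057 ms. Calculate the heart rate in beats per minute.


HR = 60 / RR_interval(s)
RR = 1057 ms = 1.057 s
HR = 60 / 1.057 = 56.76 bpm


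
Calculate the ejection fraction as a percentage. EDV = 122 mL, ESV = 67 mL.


SV = EDV - ESV = 122 - 67 = 55 mL
EF = SV/EDV * 100 = 55/122 * 100
EF = 45.08%


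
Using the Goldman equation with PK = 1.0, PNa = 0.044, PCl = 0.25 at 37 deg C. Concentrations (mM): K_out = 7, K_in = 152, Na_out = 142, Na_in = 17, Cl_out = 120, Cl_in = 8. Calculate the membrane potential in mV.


Vm = (RT/F)*ln((PK*Ko + PNa*Nao + PCl*Cli)/(PK*Ki + PNa*Nai + PCl*Clo))
Numer = 15.248, Denom = 182.748
Vm = -66.38 mV


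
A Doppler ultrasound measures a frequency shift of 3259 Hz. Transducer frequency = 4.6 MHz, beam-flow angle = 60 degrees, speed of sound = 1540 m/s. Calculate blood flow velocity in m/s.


v = fd * c / (2 * f0 * cos(theta))
v = 3259 * 1540 / (2 * 4.6000e+06 * cos(60))
v = 1.091 m/s


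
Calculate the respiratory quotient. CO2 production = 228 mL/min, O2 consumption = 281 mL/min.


RQ = VCO2 / VO2
RQ = 228 / 281
RQ = 0.8114


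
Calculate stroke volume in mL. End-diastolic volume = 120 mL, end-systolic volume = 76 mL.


SV = EDV - ESV
SV = 120 - 76
SV = 44 mL


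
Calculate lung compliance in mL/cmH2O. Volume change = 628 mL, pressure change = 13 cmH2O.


C = dV / dP
C = 628 / 13
C = 48.31 mL/cmH2O


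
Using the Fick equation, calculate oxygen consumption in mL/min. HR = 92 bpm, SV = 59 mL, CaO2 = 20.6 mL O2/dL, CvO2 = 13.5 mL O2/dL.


CO = HR*SV = 92*59/1000 = 5.428 L/min
a-v O2 diff = 20.6 - 13.5 = 7.1 mL/dL
VO2 = CO * (CaO2-CvO2) * 10 dL/L
VO2 = 5.428 * 7.1 * 10
VO2 = 385.4 mL/min


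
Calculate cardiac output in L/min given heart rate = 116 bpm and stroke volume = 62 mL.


CO = HR * SV
CO = 116 * 62 / 1000
CO = 7.192 L/min


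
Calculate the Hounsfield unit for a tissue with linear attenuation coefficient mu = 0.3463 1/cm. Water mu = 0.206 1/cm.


HU = ((mu_tissue - mu_water) / mu_water) * 1000
HU = ((0.3463 - 0.206) / 0.206) * 1000
HU = 681.1


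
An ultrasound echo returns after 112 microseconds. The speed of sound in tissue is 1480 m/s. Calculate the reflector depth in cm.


depth = c * t / 2
t = 112 us = 1.1200e-04 s
depth = 1480 * 1.1200e-04 / 2
depth = 0.08288 m = 8.288 cm


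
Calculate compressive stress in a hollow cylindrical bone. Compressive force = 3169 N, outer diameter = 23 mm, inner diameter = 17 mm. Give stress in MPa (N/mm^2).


A = pi*(r_o^2 - r_i^2)
r_o = 11.5 mm, r_i = 8.5 mm
A = 188.496 mm^2
sigma = F/A = 3169 / 188.496
sigma = 16.81 MPa


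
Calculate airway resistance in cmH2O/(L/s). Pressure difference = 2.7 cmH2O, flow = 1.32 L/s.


R = dP / flow
R = 2.7 / 1.32
R = 2.045 cmH2O/(L/s)


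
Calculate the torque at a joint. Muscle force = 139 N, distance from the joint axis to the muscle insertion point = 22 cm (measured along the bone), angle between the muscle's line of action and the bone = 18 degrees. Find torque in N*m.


Torque = F * d * sin(theta)   (moment arm = d*sin(theta))
d = 22 cm = 0.22 m
Torque = 139 * 0.22 * sin(18)
Torque = 9.45 N*m


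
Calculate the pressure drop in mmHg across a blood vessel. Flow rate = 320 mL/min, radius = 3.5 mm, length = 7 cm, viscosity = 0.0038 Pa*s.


dP = 8*mu*L*Q / (pi*r^4)
Q = 320 mL/min = 5.33333e-06 m^3/s
dP = 24.074 Pa = 24.074 / 133.322 mmHg = 0.1806 mmHg


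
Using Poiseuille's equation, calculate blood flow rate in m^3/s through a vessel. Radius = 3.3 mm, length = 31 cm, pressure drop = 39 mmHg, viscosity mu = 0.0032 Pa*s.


Q = pi*r^4*dP / (8*mu*L)
r = 0.0033 m, L = 0.31 m
dP = 39 mmHg = 5199.558 Pa
Q = 2.4410e-04 m^3/s


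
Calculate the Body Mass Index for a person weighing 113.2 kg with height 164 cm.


BMI = weight / height^2
height = 164 cm = 1.64 m
BMI = 113.2 / 1.64^2
BMI = 42.09 kg/m^2


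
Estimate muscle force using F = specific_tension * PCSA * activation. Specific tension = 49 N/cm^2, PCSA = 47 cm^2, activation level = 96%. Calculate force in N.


F = sigma * PCSA * activation
F = 49 * 47 * 0.96
F = 2211 N


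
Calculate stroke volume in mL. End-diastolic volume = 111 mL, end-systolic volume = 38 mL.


SV = EDV - ESV
SV = 111 - 38
SV = 73 mL


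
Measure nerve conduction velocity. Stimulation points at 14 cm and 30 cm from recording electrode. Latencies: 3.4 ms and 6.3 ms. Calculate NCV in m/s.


Distance = (30 - 14) / 100 = 0.16 m
dt = (6.3 - 3.4) / 1000 = 0.0029 s
NCV = dist / dt = 55.17 m/s


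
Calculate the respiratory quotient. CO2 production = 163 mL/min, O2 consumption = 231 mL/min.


RQ = VCO2 / VO2
RQ = 163 / 231
RQ = 0.7056


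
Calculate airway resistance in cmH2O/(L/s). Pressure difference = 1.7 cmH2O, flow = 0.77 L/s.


R = dP / flow
R = 1.7 / 0.77
R = 2.208 cmH2O/(L/s)


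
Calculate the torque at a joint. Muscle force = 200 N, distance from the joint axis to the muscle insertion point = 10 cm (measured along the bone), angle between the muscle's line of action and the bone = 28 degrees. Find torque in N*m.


Torque = F * d * sin(theta)   (moment arm = d*sin(theta))
d = 10 cm = 0.1 m
Torque = 200 * 0.1 * sin(28)
Torque = 9.389 N*m


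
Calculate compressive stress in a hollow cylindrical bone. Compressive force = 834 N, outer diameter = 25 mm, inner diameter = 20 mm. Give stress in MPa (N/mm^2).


A = pi*(r_o^2 - r_i^2)
r_o = 12.5 mm, r_i = 10 mm
A = 176.715 mm^2
sigma = F/A = 834 / 176.715
sigma = 4.719 MPa


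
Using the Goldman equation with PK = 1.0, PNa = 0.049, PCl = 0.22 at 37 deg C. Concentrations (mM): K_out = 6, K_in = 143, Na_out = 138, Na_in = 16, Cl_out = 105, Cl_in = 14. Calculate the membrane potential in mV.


Vm = (RT/F)*ln((PK*Ko + PNa*Nao + PCl*Cli)/(PK*Ki + PNa*Nai + PCl*Clo))
Numer = 15.842, Denom = 166.884
Vm = -62.93 mV


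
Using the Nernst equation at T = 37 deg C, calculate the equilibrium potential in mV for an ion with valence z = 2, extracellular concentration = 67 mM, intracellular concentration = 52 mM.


E = (RT/(zF)) * ln(C_out/C_in)
T = 37 + 273.15 = 310.15 K
E = (8.314 * 310.15 / (2 * 96485)) * ln(67/52)
E = 3.387 mV


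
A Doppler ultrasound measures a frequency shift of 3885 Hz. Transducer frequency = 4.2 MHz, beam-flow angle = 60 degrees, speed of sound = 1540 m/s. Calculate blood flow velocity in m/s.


v = fd * c / (2 * f0 * cos(theta))
v = 3885 * 1540 / (2 * 4.2000e+06 * cos(60))
v = 1.424 m/s


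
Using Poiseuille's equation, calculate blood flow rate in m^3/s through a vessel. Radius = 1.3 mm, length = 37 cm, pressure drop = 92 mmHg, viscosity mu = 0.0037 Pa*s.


Q = pi*r^4*dP / (8*mu*L)
r = 0.0013 m, L = 0.37 m
dP = 92 mmHg = 12265.624 Pa
Q = 1.0049e-05 m^3/s


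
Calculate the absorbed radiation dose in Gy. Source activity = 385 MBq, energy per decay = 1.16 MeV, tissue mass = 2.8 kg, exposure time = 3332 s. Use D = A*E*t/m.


A = 385 MBq = 3.8500e+08 Bq
E = 1.16 MeV = 1.85832e-13 J
D = A*E*t/m = 3.8500e+08*1.85832e-13*3332/2.8
D = 0.08514 Gy


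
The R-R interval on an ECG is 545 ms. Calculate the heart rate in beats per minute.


HR = 60 / RR_interval(s)
RR = 545 ms = 0.545 s
HR = 60 / 0.545 = 110.1 bpm


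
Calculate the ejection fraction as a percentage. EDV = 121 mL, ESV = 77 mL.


SV = EDV - ESV = 121 - 77 = 44 mL
EF = SV/EDV * 100 = 44/121 * 100
EF = 36.36%


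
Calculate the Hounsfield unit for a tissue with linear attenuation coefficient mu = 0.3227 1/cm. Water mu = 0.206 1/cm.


HU = ((mu_tissue - mu_water) / mu_water) * 1000
HU = ((0.3227 - 0.206) / 0.206) * 1000
HU = 566.5


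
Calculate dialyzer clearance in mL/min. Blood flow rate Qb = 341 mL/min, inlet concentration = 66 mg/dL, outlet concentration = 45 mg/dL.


K = Qb * (Cb_in - Cb_out) / Cb_in
K = 341 * (66 - 45) / 66
K = 108.5 mL/min


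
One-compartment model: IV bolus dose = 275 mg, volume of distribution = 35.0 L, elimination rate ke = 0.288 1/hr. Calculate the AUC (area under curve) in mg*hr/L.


C0 = Dose/Vd = 275/35.0 = 7.85714 mg/L
AUC = C0/ke = 7.85714/0.288
AUC = 27.28 mg*hr/L


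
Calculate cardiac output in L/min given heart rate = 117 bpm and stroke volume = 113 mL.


CO = HR * SV
CO = 117 * 113 / 1000
CO = 13.22 L/min


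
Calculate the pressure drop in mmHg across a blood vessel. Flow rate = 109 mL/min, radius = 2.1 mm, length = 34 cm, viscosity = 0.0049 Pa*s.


dP = 8*mu*L*Q / (pi*r^4)
Q = 109 mL/min = 1.81667e-06 m^3/s
dP = 396.291 Pa = 396.291 / 133.322 mmHg = 2.972 mmHg


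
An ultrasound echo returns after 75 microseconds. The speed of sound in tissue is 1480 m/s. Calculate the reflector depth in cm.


depth = c * t / 2
t = 75 us = 7.5000e-05 s
depth = 1480 * 7.5000e-05 / 2
depth = 0.0555 m = 5.55 cm


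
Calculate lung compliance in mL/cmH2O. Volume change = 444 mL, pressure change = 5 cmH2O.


C = dV / dP
C = 444 / 5
C = 88.8 mL/cmH2O


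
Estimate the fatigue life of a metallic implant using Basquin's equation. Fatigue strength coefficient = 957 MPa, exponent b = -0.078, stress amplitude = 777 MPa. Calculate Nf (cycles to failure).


sigma_a = sigma_f' * (2Nf)^b
2Nf = (sigma_a/sigma_f')^(1/b)
2Nf = (777/957)^(1/-0.078)
2Nf = 14.459058
Nf = 7.23


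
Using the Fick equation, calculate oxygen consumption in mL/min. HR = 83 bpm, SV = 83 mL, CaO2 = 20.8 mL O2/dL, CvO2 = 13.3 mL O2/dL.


CO = HR*SV = 83*83/1000 = 6.889 L/min
a-v O2 diff = 20.8 - 13.3 = 7.5 mL/dL
VO2 = CO * (CaO2-CvO2) * 10 dL/L
VO2 = 6.889 * 7.5 * 10
VO2 = 516.7 mL/min


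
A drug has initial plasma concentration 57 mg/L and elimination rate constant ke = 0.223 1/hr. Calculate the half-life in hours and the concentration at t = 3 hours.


t_half = ln(2) / ke = 0.693147 / 0.223 = 3.108 hr
C(t) = C0 * exp(-ke*t) = 57 * exp(-0.223*3)
C(3) = 29.2 mg/L


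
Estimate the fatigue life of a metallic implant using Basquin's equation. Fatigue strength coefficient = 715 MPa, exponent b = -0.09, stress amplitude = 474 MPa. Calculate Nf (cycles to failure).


sigma_a = sigma_f' * (2Nf)^b
2Nf = (sigma_a/sigma_f')^(1/b)
2Nf = (474/715)^(1/-0.09)
2Nf = 96.303287
Nf = 48.15


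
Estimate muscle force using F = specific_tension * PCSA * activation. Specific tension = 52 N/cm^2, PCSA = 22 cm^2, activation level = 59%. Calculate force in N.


F = sigma * PCSA * activation
F = 52 * 22 * 0.59
F = 675 N


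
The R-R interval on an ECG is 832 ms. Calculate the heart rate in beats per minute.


HR = 60 / RR_interval(s)
RR = 832 ms = 0.832 s
HR = 60 / 0.832 = 72.12 bpm


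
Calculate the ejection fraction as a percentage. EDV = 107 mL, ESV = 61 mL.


SV = EDV - ESV = 107 - 61 = 46 mL
EF = SV/EDV * 100 = 46/107 * 100
EF = 42.99%


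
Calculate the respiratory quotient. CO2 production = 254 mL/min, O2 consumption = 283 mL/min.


RQ = VCO2 / VO2
RQ = 254 / 283
RQ = 0.8975


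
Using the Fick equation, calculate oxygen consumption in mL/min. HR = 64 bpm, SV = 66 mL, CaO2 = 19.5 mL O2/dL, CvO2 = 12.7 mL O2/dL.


CO = HR*SV = 64*66/1000 = 4.224 L/min
a-v O2 diff = 19.5 - 12.7 = 6.8 mL/dL
VO2 = CO * (CaO2-CvO2) * 10 dL/L
VO2 = 4.224 * 6.8 * 10
VO2 = 287.2 mL/min


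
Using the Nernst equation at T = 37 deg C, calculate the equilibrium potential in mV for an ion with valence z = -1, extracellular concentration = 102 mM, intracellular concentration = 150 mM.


E = (RT/(zF)) * ln(C_out/C_in)
T = 37 + 273.15 = 310.15 K
E = (8.314 * 310.15 / (-1 * 96485)) * ln(102/150)
E = 10.31 mV


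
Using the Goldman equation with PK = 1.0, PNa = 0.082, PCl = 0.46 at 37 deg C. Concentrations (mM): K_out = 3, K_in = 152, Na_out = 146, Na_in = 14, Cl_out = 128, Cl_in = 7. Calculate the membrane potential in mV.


Vm = (RT/F)*ln((PK*Ko + PNa*Nao + PCl*Cli)/(PK*Ki + PNa*Nai + PCl*Clo))
Numer = 18.192, Denom = 212.028
Vm = -65.63 mV


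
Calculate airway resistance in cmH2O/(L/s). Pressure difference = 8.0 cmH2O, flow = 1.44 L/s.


R = dP / flow
R = 8.0 / 1.44
R = 5.556 cmH2O/(L/s)


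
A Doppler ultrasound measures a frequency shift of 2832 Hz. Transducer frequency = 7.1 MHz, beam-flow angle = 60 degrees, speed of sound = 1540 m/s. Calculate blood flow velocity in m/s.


v = fd * c / (2 * f0 * cos(theta))
v = 2832 * 1540 / (2 * 7.1000e+06 * cos(60))
v = 0.6143 m/s


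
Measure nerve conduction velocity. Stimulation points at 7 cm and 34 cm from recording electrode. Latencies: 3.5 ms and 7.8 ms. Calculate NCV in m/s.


Distance = (34 - 7) / 100 = 0.27 m
dt = (7.8 - 3.5) / 1000 = 0.0043 s
NCV = dist / dt = 62.79 m/s


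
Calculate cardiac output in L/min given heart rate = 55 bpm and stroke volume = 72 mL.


CO = HR * SV
CO = 55 * 72 / 1000
CO = 3.96 L/min


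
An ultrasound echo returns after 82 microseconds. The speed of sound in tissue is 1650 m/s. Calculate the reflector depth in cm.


depth = c * t / 2
t = 82 us = 8.2000e-05 s
depth = 1650 * 8.2000e-05 / 2
depth = 0.06765 m = 6.765 cm


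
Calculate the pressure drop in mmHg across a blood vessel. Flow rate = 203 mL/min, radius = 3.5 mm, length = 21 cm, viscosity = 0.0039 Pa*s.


dP = 8*mu*L*Q / (pi*r^4)
Q = 203 mL/min = 3.38333e-06 m^3/s
dP = 47.0215 Pa = 47.0215 / 133.322 mmHg = 0.3527 mmHg


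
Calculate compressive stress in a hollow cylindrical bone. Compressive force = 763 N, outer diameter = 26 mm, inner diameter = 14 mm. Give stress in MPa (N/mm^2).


A = pi*(r_o^2 - r_i^2)
r_o = 13 mm, r_i = 7 mm
A = 376.991 mm^2
sigma = F/A = 763 / 376.991
sigma = 2.024 MPa


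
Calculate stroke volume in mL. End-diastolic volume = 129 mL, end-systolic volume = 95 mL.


SV = EDV - ESV
SV = 129 - 95
SV = 34 mL


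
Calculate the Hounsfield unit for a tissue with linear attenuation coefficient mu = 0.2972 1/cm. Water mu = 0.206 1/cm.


HU = ((mu_tissue - mu_water) / mu_water) * 1000
HU = ((0.2972 - 0.206) / 0.206) * 1000
HU = 442.7


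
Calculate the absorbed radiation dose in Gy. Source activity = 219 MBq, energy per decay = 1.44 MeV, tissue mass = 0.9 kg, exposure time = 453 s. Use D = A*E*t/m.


A = 219 MBq = 2.1900e+08 Bq
E = 1.44 MeV = 2.30688e-13 J
D = A*E*t/m = 2.1900e+08*2.30688e-13*453/0.9
D = 0.02543 Gy


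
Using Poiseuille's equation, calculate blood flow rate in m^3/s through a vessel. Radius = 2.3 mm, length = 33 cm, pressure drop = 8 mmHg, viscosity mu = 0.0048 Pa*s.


Q = pi*r^4*dP / (8*mu*L)
r = 0.0023 m, L = 0.33 m
dP = 8 mmHg = 1066.576 Pa
Q = 7.3996e-06 m^3/s


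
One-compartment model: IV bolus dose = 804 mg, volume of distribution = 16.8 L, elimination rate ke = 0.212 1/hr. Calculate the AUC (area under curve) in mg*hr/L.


C0 = Dose/Vd = 804/16.8 = 47.8571 mg/L
AUC = C0/ke = 47.8571/0.212
AUC = 225.7 mg*hr/L


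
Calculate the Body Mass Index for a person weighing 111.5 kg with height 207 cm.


BMI = weight / height^2
height = 207 cm = 2.07 m
BMI = 111.5 / 2.07^2
BMI = 26.02 kg/m^2


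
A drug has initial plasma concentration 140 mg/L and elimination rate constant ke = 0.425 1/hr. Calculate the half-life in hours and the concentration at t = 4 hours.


t_half = ln(2) / ke = 0.693147 / 0.425 = 1.631 hr
C(t) = C0 * exp(-ke*t) = 140 * exp(-0.425*4)
C(4) = 25.58 mg/L


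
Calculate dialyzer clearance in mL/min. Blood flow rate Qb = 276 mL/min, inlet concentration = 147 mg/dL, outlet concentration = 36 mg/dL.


K = Qb * (Cb_in - Cb_out) / Cb_in
K = 276 * (147 - 36) / 147
K = 208.4 mL/min


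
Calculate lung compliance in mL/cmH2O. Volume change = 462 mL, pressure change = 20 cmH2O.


C = dV / dP
C = 462 / 20
C = 23.1 mL/cmH2O


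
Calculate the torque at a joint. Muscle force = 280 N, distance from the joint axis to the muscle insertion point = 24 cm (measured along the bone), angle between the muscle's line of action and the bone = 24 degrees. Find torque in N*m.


Torque = F * d * sin(theta)   (moment arm = d*sin(theta))
d = 24 cm = 0.24 m
Torque = 280 * 0.24 * sin(24)
Torque = 27.33 N*m


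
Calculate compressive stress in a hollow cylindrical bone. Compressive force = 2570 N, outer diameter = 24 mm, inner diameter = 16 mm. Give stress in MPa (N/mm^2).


A = pi*(r_o^2 - r_i^2)
r_o = 12 mm, r_i = 8 mm
A = 251.327 mm^2
sigma = F/A = 2570 / 251.327
sigma = 10.23 MPa


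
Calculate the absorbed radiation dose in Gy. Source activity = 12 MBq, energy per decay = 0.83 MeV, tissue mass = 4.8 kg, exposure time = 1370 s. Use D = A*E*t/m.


A = 12 MBq = 1.2000e+07 Bq
E = 0.83 MeV = 1.32966e-13 J
D = A*E*t/m = 1.2000e+07*1.32966e-13*1370/4.8
D = 4.5541e-04 Gy


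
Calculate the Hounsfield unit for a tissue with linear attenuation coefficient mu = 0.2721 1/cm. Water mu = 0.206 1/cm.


HU = ((mu_tissue - mu_water) / mu_water) * 1000
HU = ((0.2721 - 0.206) / 0.206) * 1000
HU = 320.9


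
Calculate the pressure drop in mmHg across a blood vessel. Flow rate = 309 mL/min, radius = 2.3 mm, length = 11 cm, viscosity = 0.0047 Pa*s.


dP = 8*mu*L*Q / (pi*r^4)
Q = 309 mL/min = 5.15e-06 m^3/s
dP = 242.285 Pa = 242.285 / 133.322 mmHg = 1.817 mmHg


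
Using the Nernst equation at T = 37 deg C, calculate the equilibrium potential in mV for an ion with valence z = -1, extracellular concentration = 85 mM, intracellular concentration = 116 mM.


E = (RT/(zF)) * ln(C_out/C_in)
T = 37 + 273.15 = 310.15 K
E = (8.314 * 310.15 / (-1 * 96485)) * ln(85/116)
E = 8.31 mV


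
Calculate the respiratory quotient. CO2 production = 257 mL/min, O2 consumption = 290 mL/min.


RQ = VCO2 / VO2
RQ = 257 / 290
RQ = 0.8862


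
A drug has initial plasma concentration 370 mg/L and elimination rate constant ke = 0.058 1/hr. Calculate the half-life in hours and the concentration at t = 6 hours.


t_half = ln(2) / ke = 0.693147 / 0.058 = 11.95 hr
C(t) = C0 * exp(-ke*t) = 370 * exp(-0.058*6)
C(6) = 261.3 mg/L


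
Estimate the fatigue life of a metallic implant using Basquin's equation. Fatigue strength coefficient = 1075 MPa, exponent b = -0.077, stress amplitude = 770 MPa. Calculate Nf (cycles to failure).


sigma_a = sigma_f' * (2Nf)^b
2Nf = (sigma_a/sigma_f')^(1/b)
2Nf = (770/1075)^(1/-0.077)
2Nf = 76.216422
Nf = 38.11


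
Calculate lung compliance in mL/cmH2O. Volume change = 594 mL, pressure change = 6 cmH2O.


C = dV / dP
C = 594 / 6
C = 99 mL/cmH2O


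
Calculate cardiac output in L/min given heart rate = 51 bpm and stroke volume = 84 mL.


CO = HR * SV
CO = 51 * 84 / 1000
CO = 4.284 L/min


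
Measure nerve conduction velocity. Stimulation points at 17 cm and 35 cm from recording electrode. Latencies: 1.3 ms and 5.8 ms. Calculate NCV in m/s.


Distance = (35 - 17) / 100 = 0.18 m
dt = (5.8 - 1.3) / 1000 = 0.0045 s
NCV = dist / dt = 40 m/s


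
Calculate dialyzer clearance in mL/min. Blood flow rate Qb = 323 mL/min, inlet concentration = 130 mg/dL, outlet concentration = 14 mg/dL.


K = Qb * (Cb_in - Cb_out) / Cb_in
K = 323 * (130 - 14) / 130
K = 288.2 mL/min


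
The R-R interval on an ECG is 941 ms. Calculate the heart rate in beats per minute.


HR = 60 / RR_interval(s)
RR = 941 ms = 0.941 s
HR = 60 / 0.941 = 63.76 bpm


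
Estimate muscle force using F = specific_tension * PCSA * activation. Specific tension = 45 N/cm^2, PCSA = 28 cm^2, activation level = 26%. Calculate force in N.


F = sigma * PCSA * activation
F = 45 * 28 * 0.26
F = 327.6 N


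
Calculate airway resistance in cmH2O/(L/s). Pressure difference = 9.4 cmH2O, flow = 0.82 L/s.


R = dP / flow
R = 9.4 / 0.82
R = 11.46 cmH2O/(L/s)


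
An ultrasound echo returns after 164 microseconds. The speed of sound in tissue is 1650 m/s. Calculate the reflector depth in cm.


depth = c * t / 2
t = 164 us = 1.6400e-04 s
depth = 1650 * 1.6400e-04 / 2
depth = 0.1353 m = 13.53 cm


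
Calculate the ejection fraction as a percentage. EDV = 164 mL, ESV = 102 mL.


SV = EDV - ESV = 164 - 102 = 62 mL
EF = SV/EDV * 100 = 62/164 * 100
EF = 37.8%


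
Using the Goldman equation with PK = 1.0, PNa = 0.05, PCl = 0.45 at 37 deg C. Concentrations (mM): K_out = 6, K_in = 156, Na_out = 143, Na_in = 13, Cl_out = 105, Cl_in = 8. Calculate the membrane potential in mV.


Vm = (RT/F)*ln((PK*Ko + PNa*Nao + PCl*Cli)/(PK*Ki + PNa*Nai + PCl*Clo))
Numer = 16.75, Denom = 203.9
Vm = -66.79 mV


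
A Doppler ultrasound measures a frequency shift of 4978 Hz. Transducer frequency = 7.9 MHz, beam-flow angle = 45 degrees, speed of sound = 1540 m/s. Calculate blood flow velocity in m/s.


v = fd * c / (2 * f0 * cos(theta))
v = 4978 * 1540 / (2 * 7.9000e+06 * cos(45))
v = 0.6862 m/s


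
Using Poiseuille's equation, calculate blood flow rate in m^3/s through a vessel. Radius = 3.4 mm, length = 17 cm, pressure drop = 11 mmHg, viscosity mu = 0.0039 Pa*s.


Q = pi*r^4*dP / (8*mu*L)
r = 0.0034 m, L = 0.17 m
dP = 11 mmHg = 1466.542 Pa
Q = 1.1608e-04 m^3/s


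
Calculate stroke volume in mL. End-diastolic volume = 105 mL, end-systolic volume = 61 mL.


SV = EDV - ESV
SV = 105 - 61
SV = 44 mL


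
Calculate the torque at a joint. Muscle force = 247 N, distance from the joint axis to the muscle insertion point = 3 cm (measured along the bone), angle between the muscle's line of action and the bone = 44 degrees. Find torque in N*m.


Torque = F * d * sin(theta)   (moment arm = d*sin(theta))
d = 3 cm = 0.03 m
Torque = 247 * 0.03 * sin(44)
Torque = 5.147 N*m


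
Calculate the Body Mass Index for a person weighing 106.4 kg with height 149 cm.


BMI = weight / height^2
height = 149 cm = 1.49 m
BMI = 106.4 / 1.49^2
BMI = 47.93 kg/m^2


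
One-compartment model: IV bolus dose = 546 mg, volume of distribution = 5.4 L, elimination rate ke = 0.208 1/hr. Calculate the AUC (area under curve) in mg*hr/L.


C0 = Dose/Vd = 546/5.4 = 101.111 mg/L
AUC = C0/ke = 101.111/0.208
AUC = 486.1 mg*hr/L


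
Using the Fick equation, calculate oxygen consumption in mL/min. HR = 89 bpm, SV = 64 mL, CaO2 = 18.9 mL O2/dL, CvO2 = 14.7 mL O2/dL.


CO = HR*SV = 89*64/1000 = 5.696 L/min
a-v O2 diff = 18.9 - 14.7 = 4.2 mL/dL
VO2 = CO * (CaO2-CvO2) * 10 dL/L
VO2 = 5.696 * 4.2 * 10
VO2 = 239.2 mL/min


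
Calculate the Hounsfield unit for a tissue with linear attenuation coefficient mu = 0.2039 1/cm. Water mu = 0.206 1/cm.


HU = ((mu_tissue - mu_water) / mu_water) * 1000
HU = ((0.2039 - 0.206) / 0.206) * 1000
HU = -10.19


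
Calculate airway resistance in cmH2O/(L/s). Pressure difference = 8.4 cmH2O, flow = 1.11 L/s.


R = dP / flow
R = 8.4 / 1.11
R = 7.568 cmH2O/(L/s)


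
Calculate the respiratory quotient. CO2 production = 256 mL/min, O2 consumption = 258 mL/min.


RQ = VCO2 / VO2
RQ = 256 / 258
RQ = 0.9922


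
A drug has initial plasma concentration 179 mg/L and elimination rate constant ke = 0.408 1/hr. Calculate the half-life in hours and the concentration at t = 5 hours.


t_half = ln(2) / ke = 0.693147 / 0.408 = 1.699 hr
C(t) = C0 * exp(-ke*t) = 179 * exp(-0.408*5)
C(5) = 23.28 mg/L


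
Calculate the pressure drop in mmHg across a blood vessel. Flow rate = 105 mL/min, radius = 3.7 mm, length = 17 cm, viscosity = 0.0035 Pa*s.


dP = 8*mu*L*Q / (pi*r^4)
Q = 105 mL/min = 1.75e-06 m^3/s
dP = 14.1478 Pa = 14.1478 / 133.322 mmHg = 0.1061 mmHg


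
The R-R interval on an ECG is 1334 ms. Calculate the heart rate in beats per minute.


HR = 60 / RR_interval(s)
RR = 1334 ms = 1.334 s
HR = 60 / 1.334 = 44.98 bpm


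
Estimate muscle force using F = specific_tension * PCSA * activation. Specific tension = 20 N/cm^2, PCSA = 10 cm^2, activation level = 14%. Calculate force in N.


F = sigma * PCSA * activation
F = 20 * 10 * 0.14
F = 28 N


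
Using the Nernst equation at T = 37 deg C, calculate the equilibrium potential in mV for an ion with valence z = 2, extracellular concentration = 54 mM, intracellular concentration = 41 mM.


E = (RT/(zF)) * ln(C_out/C_in)
T = 37 + 273.15 = 310.15 K
E = (8.314 * 310.15 / (2 * 96485)) * ln(54/41)
E = 3.68 mV


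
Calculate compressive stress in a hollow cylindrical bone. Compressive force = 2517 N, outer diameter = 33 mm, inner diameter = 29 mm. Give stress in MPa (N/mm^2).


A = pi*(r_o^2 - r_i^2)
r_o = 16.5 mm, r_i = 14.5 mm
A = 194.779 mm^2
sigma = F/A = 2517 / 194.779
sigma = 12.92 MPa


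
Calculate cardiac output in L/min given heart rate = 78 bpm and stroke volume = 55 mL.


CO = HR * SV
CO = 78 * 55 / 1000
CO = 4.29 L/min


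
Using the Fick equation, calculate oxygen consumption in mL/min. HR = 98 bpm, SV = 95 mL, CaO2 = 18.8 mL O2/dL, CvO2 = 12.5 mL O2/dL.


CO = HR*SV = 98*95/1000 = 9.31 L/min
a-v O2 diff = 18.8 - 12.5 = 6.3 mL/dL
VO2 = CO * (CaO2-CvO2) * 10 dL/L
VO2 = 9.31 * 6.3 * 10
VO2 = 586.5 mL/min


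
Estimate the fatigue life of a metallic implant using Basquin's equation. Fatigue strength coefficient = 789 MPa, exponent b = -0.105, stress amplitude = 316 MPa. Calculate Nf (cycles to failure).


sigma_a = sigma_f' * (2Nf)^b
2Nf = (sigma_a/sigma_f')^(1/b)
2Nf = (316/789)^(1/-0.105)
2Nf = 6090.6818
Nf = 3045


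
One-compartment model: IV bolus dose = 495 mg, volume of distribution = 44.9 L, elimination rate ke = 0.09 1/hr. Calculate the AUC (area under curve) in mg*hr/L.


C0 = Dose/Vd = 495/44.9 = 11.0245 mg/L
AUC = C0/ke = 11.0245/0.09
AUC = 122.5 mg*hr/L
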